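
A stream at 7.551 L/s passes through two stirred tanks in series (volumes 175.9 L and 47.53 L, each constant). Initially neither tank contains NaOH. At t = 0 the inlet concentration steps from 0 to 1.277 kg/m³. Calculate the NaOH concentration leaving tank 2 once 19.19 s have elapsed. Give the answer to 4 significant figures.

Time constants: τᵢ = Vᵢ/Q for each well-mixed tank.
τ₁ = 175.9/7.551 = 23.2949 s; τ₂ = 47.53/7.551 = 6.29453 s.
Tank 1: C₁ = C_in(1 − e^(−t/τ₁)). Tank 2 (τ₁ ≠ τ₂): C₂ = C_in[1 − (τ₁ e^(−t/τ₁) − τ₂ e^(−t/τ₂))/(τ₁ − τ₂)].
At t = 19.19: e^(−t/τ₁) = 0.438768, e^(−t/τ₂) = 0.0474215.
C₂ = 1.277·[1 − (23.2949·0.438768 − 6.29453·0.0474215)/(17.0004)] = 1.277·0.416333 = 0.531657 kg/m³.

0.5317 kg/m³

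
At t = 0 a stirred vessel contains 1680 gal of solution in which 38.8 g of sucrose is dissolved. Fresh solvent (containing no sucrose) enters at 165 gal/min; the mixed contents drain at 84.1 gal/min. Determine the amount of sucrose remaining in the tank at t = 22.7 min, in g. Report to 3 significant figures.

Let m(t) be the amount of sucrose. Volume: V(t) = V₀ + (Q_in − Q_out) t = 1680 + 80.900 t; V(22.7) = 3516.4 gal.
Species balance (pure solvent in): dm/dt = −Q_out · m/V(t).
dm/m = −Q_out dt/(V₀ + 80.900 t); integrating gives ln(m/m₀) = −(Q_out/(Q_in−Q_out)) ln(V/V₀).
m = m₀ (V₀/V)^(Q_out/(Q_in−Q_out)) = 38.8 × (1680/3516.4)^(1.0396) = 18.003 g.

18.0 g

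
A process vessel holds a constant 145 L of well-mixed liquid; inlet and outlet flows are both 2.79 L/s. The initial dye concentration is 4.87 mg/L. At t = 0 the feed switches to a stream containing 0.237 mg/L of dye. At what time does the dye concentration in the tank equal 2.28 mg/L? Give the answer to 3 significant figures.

Species balance: V dC/dt = Q(C_in − C) ⇒ τ = V/Q = 51.971 s.
C(t) = C_in + (C₀ − C_in) e^(−t/τ). Set C = 2.28 and solve for t:
e^(−t/τ) = (C − C_in)/(C₀ − C_in) = (2.28 − 0.237)/(4.87 − 0.237) = 0.44097
t = −τ ln(…) = 51.971 × 0.81879 = 42.553 s.

42.6 s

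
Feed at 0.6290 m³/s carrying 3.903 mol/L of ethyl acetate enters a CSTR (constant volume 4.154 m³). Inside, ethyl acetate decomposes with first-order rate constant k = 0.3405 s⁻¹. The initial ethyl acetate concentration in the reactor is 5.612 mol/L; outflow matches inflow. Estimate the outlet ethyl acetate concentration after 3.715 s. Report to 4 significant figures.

1.911 mol/L

Species balance: V dC/dt = Q C_in − Q C − k V C.
dC/dt = (Q/V) C_in − (Q/V + k) C; effective rate a = Q/V + k = 0.151420 + 0.3405 = 0.491920 s⁻¹.
C_ss = Q C_in/(Q + kV) = 1.20140 mol/L; C(t) = C_ss + (C₀ − C_ss) e^(−a t).
C(3.715) = 1.20140 + (4.41060)·e^(−0.491920·3.715) = 1.20140 + (4.41060)·0.160818 = 1.91070 mol/L.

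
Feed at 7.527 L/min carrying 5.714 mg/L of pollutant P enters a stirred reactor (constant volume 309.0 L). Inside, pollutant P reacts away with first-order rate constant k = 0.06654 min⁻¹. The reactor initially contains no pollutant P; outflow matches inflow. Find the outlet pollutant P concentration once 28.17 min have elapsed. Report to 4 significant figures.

Species balance: V dC/dt = Q C_in − Q C − k V C.
This is linear with rate a = Q/V + k = 0.0908992 min⁻¹.
C_ss = Q C_in/(Q + kV) = 1.53124 mg/L; C(t) = C_ss + (C₀ − C_ss) e^(−a t).
C(28.17) = 1.53124 + (-1.53124)·e^(−0.0908992·28.17) = 1.53124 + (-1.53124)·0.0772560 = 1.41294 mg/L.

1.413 mg/L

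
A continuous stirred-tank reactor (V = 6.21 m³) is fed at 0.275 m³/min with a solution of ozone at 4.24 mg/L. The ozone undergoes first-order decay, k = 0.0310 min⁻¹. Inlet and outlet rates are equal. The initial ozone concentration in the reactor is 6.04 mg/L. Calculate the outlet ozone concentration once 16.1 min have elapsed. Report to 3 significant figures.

3.55 mg/L

V dC/dt = Q(C_in − C) − k V C.
dC/dt = (Q/V) C_in − (Q/V + k) C; effective rate a = Q/V + k = 0.044283 + 0.0310 = 0.075283 min⁻¹.
C_ss = Q C_in/(Q + kV) = 2.4941 mg/L; C(t) = C_ss + (C₀ − C_ss) e^(−a t).
C(16.1) = 2.4941 + (3.5459)·e^(−0.075283·16.1) = 2.4941 + (3.5459)·0.29758 = 3.5493 mg/L.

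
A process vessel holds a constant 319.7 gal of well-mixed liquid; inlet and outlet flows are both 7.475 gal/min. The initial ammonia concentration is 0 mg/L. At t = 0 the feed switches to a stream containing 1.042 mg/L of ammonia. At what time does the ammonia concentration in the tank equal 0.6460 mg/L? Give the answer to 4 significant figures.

Unsteady species balance (constant V, well mixed): V dC/dt = Q(C_in − C), so τ = V/Q = 42.7692 min.
C(t) = C_in + (C₀ − C_in) e^(−t/τ). Set C = 0.6460 and solve for t:
e^(−t/τ) = (C − C_in)/(C₀ − C_in) = (0.6460 − 1.042)/(0 − 1.042) = 0.380038
t = −τ ln(…) = 42.7692 × 0.967483 = 41.3785 min.

41.38 min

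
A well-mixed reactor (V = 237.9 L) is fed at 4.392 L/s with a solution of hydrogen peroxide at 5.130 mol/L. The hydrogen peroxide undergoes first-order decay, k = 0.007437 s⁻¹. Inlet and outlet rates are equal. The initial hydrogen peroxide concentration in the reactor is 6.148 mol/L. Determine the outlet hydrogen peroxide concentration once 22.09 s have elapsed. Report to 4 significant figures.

Species balance: V dC/dt = Q C_in − Q C − k V C.
dC/dt = (Q/V) C_in − (Q/V + k) C; effective rate a = Q/V + k = 0.0184615 + 0.007437 = 0.0258985 s⁻¹.
C_ss = Q C_in/(Q + kV) = 3.65687 mol/L; C(t) = C_ss + (C₀ − C_ss) e^(−a t).
C(22.09) = 3.65687 + (2.49113)·e^(−0.0258985·22.09) = 3.65687 + (2.49113)·0.564340 = 5.06272 mol/L.

5.063 mol/L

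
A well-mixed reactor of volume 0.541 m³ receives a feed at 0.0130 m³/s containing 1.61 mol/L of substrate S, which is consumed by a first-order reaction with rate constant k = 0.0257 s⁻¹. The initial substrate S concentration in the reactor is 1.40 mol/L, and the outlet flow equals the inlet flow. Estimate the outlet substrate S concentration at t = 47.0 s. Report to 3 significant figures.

0.838 mol/L

Species balance: V dC/dt = Q C_in − Q C − k V C.
dC/dt = (Q/V) C_in − (Q/V + k) C; effective rate a = Q/V + k = 0.024030 + 0.0257 = 0.049730 s⁻¹.
C_ss = Q C_in/(Q + kV) = 0.77796 mol/L; C(t) = C_ss + (C₀ − C_ss) e^(−a t).
C(47.0) = 0.77796 + (0.62204)·e^(−0.049730·47.0) = 0.77796 + (0.62204)·0.096589 = 0.83804 mol/L.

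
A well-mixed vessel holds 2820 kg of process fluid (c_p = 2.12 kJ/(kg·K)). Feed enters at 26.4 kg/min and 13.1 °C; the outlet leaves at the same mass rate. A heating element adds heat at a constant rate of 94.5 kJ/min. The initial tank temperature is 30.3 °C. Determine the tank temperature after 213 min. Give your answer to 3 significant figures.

16.9 °C

M c_p dT/dt = ṁ c_p (T_in − T) + Q̇.
τ = M/ṁ = 106.82 min; T_ss = T_in + Q̇/(ṁ c_p) = 13.1 + 94.5/(26.4·2.12) = 14.788 °C.
Solution: T(t) = T_ss + (T₀ − T_ss) e^(−t/τ).
T(213) = 14.788 + (15.512)·e^(−213/106.82) = 14.788 + (15.512)·0.13614 = 16.900 °C.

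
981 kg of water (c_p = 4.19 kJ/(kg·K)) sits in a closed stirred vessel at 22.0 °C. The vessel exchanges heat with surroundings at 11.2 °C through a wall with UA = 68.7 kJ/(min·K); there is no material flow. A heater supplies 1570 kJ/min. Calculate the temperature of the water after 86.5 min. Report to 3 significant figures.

31.2 °C

M c_p dT/dt = −UA(T − T_amb) + Q̇.
dT/dt = (T_ss − T)/τ with T_ss = T_amb + Q̇/UA = 11.2 + 1570/68.7 = 34.053 °C, τ = M c_p/UA = 981·4.19/68.7 = 59.831 min.
Solution: T(t) = T_ss + (T₀ − T_ss) e^(−t/τ).
T(86.5) = 34.053 + (-12.053)·0.23557 = 31.214 °C.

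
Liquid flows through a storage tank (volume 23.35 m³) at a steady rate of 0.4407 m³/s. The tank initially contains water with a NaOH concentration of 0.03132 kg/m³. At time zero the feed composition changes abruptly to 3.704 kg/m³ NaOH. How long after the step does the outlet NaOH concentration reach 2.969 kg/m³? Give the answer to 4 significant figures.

85.24 s

Unsteady species balance (constant V, well mixed): V dC/dt = Q(C_in − C), so τ = V/Q = 52.9839 s.
C(t) = C_in + (C₀ − C_in) e^(−t/τ). Set C = 2.969 and solve for t:
e^(−t/τ) = (C − C_in)/(C₀ − C_in) = (2.969 − 3.704)/(0.03132 − 3.704) = 0.200126
t = −τ ln(…) = 52.9839 × 1.60881 = 85.2408 s.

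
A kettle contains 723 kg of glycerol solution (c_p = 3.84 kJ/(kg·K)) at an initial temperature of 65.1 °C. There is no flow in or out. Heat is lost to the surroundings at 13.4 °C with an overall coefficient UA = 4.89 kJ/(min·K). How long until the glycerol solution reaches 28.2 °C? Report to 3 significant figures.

710 min

Lumped-capacitance energy balance: M c_p dT/dt = UA(T_amb − T).
τ = M c_p/UA = 567.75 min; T_ss = T_amb = 13.400 °C.
T(t) = T_ss + (T₀ − T_ss)e^(−t/τ); set T = 28.2:
t = −τ ln[(T − T_ss)/(T₀ − T_ss)] = −567.75 · ln(0.28627) = 710.16 min.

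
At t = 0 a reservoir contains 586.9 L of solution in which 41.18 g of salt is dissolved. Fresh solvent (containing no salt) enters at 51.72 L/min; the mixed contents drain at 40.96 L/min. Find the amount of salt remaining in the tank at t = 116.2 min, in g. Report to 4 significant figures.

Let m(t) be the amount of salt. Volume: V(t) = V₀ + (Q_in − Q_out) t = 586.9 + 10.7600 t; V(116.2) = 1837.21 L.
Species balance (pure solvent in): dm/dt = −Q_out · m/V(t).
dm/m = −Q_out dt/(V₀ + 10.7600 t); integrating gives ln(m/m₀) = −(Q_out/(Q_in−Q_out)) ln(V/V₀).
m = m₀ (V₀/V)^(Q_out/(Q_in−Q_out)) = 41.18 × (586.9/1837.21)^(3.80669) = 0.534698 g.

0.5347 g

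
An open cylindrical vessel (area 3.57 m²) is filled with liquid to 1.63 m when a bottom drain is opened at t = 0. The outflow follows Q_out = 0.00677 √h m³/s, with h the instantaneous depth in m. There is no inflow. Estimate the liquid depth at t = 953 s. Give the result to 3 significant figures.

0.139 m

Volume balance on the tank: A dh/dt = −0.00677 √h.
Separate and integrate: 2(√h − √h₀) = −(0.00677/A) t.
√h = √1.63 − 0.00677·953/(2·3.57) = 1.2767 − 0.90361 = 0.37310.
h = 0.37310² = 0.13920 m.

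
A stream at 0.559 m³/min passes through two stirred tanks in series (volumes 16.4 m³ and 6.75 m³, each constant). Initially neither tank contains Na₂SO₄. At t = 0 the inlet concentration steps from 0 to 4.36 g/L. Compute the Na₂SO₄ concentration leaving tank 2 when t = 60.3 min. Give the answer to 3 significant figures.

Each tank obeys Vᵢ dCᵢ/dt = Q(Cᵢ₋₁ − Cᵢ), so τᵢ = Vᵢ/Q.
τ₁ = 16.4/0.559 = 29.338 min; τ₂ = 6.75/0.559 = 12.075 min.
Tank 1: C₁ = C_in(1 − e^(−t/τ₁)). Tank 2 (τ₁ ≠ τ₂): C₂ = C_in[1 − (τ₁ e^(−t/τ₁) − τ₂ e^(−t/τ₂))/(τ₁ − τ₂)].
At t = 60.3: e^(−t/τ₁) = 0.12805, e^(−t/τ₂) = 0.0067803.
C₂ = 4.36·[1 − (29.338·0.12805 − 12.075·0.0067803)/(17.263)] = 4.36·0.78713 = 3.4319 g/L.

3.43 g/L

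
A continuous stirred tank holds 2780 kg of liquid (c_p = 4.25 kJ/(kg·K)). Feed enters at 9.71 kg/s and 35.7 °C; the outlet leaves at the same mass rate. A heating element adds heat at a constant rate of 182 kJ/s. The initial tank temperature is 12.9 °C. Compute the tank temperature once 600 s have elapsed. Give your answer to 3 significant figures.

36.8 °C

Unsteady energy balance on the tank contents: M c_p dT/dt = ṁ c_p (T_in − T) + 182.
Rearrange: dT/dt = (T_ss − T)/τ with τ = M/ṁ = 286.30 s and T_ss = T_in + Q̇/(ṁ c_p) = 40.110 °C.
Solution: T(t) = T_ss + (T₀ − T_ss) e^(−t/τ).
T(600) = 40.110 + (-27.210)·e^(−600/286.30) = 40.110 + (-27.210)·0.12299 = 36.764 °C.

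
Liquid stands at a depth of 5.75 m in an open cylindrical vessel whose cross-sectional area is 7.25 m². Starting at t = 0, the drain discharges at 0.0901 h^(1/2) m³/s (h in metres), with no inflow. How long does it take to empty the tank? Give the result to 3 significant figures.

A dh/dt = −Q_out = −0.0901 √h.
∫ h^(−1/2) dh = −(0.0901/A) ∫ dt, giving 2√h = 2√h₀ − (0.0901/A) t.
Set h = 0: 2√h₀ = (0.0901/A) t_empty ⇒ t_empty = 2A√h₀/0.0901.
t_empty = 2·7.25·√5.75/0.0901 = 14.500·2.3979/0.0901 = 385.90 s.

386 s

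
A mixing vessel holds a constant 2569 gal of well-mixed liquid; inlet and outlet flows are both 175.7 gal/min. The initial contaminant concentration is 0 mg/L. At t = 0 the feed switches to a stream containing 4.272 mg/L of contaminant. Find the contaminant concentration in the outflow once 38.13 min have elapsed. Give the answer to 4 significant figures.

3.957 mg/L

Accumulation = in − out for the solute gives V dC/dt = Q(C_in − C).
Rewrite as dC/dt + C/τ = C_in/τ, τ = V/Q = 14.6215 min.
Integrating: C(t) = C_in + (C₀ − C_in) e^(−t/τ).
C(38.13) = 4.272 + (0 − 4.272)·e^(−38.13/14.6215) = 4.272 + (-4.27200)·0.0736964 = 3.95717 mg/L.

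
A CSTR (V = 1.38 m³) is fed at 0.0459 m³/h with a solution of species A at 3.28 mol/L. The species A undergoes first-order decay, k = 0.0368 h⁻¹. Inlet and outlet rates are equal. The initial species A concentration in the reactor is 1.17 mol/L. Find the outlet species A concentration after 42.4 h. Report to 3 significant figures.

1.54 mol/L

Species balance: V dC/dt = Q C_in − Q C − k V C.
dC/dt = (Q/V) C_in − (Q/V + k) C; effective rate a = Q/V + k = 0.033261 + 0.0368 = 0.070061 h⁻¹.
C_ss = Q C_in/(Q + kV) = 1.5572 mol/L; C(t) = C_ss + (C₀ − C_ss) e^(−a t).
C(42.4) = 1.5572 + (-0.38716)·e^(−0.070061·42.4) = 1.5572 + (-0.38716)·0.051274 = 1.5373 mol/L.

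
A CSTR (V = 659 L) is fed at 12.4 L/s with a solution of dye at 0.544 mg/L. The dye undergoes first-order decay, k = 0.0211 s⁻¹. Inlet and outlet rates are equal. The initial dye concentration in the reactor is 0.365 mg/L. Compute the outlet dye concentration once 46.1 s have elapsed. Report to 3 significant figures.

0.274 mg/L

Species balance: V dC/dt = Q C_in − Q C − k V C.
dC/dt = (Q/V) C_in − (Q/V + k) C; effective rate a = Q/V + k = 0.018816 + 0.0211 = 0.039916 s⁻¹.
C_ss = Q C_in/(Q + kV) = 0.25644 mg/L; C(t) = C_ss + (C₀ − C_ss) e^(−a t).
C(46.1) = 0.25644 + (0.10856)·e^(−0.039916·46.1) = 0.25644 + (0.10856)·0.15879 = 0.27368 mg/L.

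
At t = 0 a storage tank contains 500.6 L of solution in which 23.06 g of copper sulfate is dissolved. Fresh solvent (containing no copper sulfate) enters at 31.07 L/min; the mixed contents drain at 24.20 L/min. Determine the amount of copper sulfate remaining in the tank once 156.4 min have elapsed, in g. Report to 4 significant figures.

0.4067 g

Total volume: dV/dt = Q_in − Q_out = 6.87000 L/min, so V(t) = 500.6 + 6.87000 t and V(156.4) = 1575.07 L.
No copper sulfate enters, so dm/dt = −Q_out · (m/V).
dm/m = −Q_out dt/(V₀ + 6.87000 t); integrating gives ln(m/m₀) = −(Q_out/(Q_in−Q_out)) ln(V/V₀).
m = m₀ (V₀/V)^(Q_out/(Q_in−Q_out)) = 23.06 × (500.6/1575.07)^(3.52256) = 0.406722 g.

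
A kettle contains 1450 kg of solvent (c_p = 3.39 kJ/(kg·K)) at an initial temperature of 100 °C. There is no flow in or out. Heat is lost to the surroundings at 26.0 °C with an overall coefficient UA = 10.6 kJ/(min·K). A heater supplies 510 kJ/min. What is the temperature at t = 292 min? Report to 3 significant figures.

M c_p dT/dt = −UA(T − T_amb) + Q̇.
dT/dt = (T_ss − T)/τ with T_ss = T_amb + Q̇/UA = 26.0 + 510/10.6 = 74.113 °C, τ = M c_p/UA = 1450·3.39/10.6 = 463.73 min.
Solution: T(t) = T_ss + (T₀ − T_ss) e^(−t/τ).
T(292) = 74.113 + (25.887)·0.53276 = 87.905 °C.

87.9 °C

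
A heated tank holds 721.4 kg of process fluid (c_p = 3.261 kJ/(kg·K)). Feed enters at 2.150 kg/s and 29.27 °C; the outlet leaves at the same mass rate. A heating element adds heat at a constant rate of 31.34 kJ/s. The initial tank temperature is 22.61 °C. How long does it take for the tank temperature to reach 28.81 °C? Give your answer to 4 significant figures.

273.2 s

First-law balance (no shaft work): M c_p dT/dt = ṁ c_p (T_in − T) + 31.34.
τ = M/ṁ = 335.535 s; T_ss = T_in + Q̇/(ṁ c_p) = 33.7400 °C.
T(t) = T_ss + (T₀ − T_ss) e^(−t/τ). Set T = 28.81:
e^(−t/τ) = (28.81 − 33.7400)/(22.61 − 33.7400) = 0.442948
t = −335.535 · ln(0.442948) = 273.227 s.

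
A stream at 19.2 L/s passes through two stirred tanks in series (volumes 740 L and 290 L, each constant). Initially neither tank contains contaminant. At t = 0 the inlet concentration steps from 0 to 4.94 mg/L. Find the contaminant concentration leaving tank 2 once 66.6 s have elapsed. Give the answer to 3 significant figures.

3.54 mg/L

Time constants: τᵢ = Vᵢ/Q for each well-mixed tank.
τ₁ = 740/19.2 = 38.542 s; τ₂ = 290/19.2 = 15.104 s.
Tank 1: C₁ = C_in(1 − e^(−t/τ₁)). Tank 2 (τ₁ ≠ τ₂): C₂ = C_in[1 − (τ₁ e^(−t/τ₁) − τ₂ e^(−t/τ₂))/(τ₁ − τ₂)].
At t = 66.6: e^(−t/τ₁) = 0.17764, e^(−t/τ₂) = 0.012163.
C₂ = 4.94·[1 − (38.542·0.17764 − 15.104·0.012163)/(23.438)] = 4.94·0.71572 = 3.5357 mg/L.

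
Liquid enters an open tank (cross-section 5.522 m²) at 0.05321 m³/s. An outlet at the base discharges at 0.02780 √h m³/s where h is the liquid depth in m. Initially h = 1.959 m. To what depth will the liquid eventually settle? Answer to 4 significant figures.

3.664 m

Volume balance on the tank: A dh/dt = Q_in − 0.02780 √h. At steady state dh/dt = 0:
Q_in = 0.02780 √h_ss ⇒ √h_ss = 0.05321/0.02780 = 1.91403.
h_ss = 1.91403² = 3.66351 m. (Since h₀ = 1.959 m < h_ss, the level will rise toward this value.)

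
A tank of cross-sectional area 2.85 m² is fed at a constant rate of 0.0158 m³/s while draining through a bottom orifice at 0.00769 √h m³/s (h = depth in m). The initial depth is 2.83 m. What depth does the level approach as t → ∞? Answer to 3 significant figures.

Volume balance on the tank: A dh/dt = Q_in − 0.00769 √h. At steady state dh/dt = 0:
Q_in = 0.00769 √h_ss ⇒ √h_ss = 0.0158/0.00769 = 2.0546.
h_ss = 2.0546² = 4.2214 m. (Since h₀ = 2.83 m < h_ss, the level will rise toward this value.)

4.22 m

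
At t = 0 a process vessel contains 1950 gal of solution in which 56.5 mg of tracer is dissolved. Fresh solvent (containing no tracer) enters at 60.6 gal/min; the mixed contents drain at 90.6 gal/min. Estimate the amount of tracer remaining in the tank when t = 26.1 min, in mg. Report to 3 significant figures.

12.0 mg

Let m(t) be the amount of tracer. Volume: V(t) = V₀ + (Q_in − Q_out) t = 1950 − 30.000 t; V(26.1) = 1167.0 gal.
No tracer enters, so dm/dt = −Q_out · (m/V).
dm/m = −Q_out dt/(V₀ − 30.000 t); integrating gives ln(m/m₀) = −(Q_out/(Q_in−Q_out)) ln(V/V₀).
m = m₀ (V₀/V)^(Q_out/(Q_in−Q_out)) = 56.5 × (1950/1167.0)^(-3.0200) = 11.987 mg.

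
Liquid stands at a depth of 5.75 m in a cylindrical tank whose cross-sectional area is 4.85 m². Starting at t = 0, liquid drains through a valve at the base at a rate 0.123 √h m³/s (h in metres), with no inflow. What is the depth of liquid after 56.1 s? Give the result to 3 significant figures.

Mass balance (ρ constant): A dh/dt = −0.123 √h.
This is separable: 2 d(√h)/dt = −0.123/A, so √h = √h₀ − (0.123/(2A)) t.
√h = √5.75 − 0.123·56.1/(2·4.85) = 2.3979 − 0.71137 = 1.6865.
h = 1.6865² = 2.8444 m.

2.84 m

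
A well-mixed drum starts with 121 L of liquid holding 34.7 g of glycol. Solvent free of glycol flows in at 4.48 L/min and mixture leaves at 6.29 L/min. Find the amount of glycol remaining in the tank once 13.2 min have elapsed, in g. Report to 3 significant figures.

16.2 g

Let m(t) be the amount of glycol. Volume: V(t) = V₀ + (Q_in − Q_out) t = 121 − 1.8100 t; V(13.2) = 97.108 L.
Solute balance: dm/dt = 0 − Q_out C = −Q_out m/V(t).
dm/m = −Q_out dt/(V₀ − 1.8100 t); integrating gives ln(m/m₀) = −(Q_out/(Q_in−Q_out)) ln(V/V₀).
m = m₀ (V₀/V)^(Q_out/(Q_in−Q_out)) = 34.7 × (121/97.108)^(-3.4751) = 16.157 g.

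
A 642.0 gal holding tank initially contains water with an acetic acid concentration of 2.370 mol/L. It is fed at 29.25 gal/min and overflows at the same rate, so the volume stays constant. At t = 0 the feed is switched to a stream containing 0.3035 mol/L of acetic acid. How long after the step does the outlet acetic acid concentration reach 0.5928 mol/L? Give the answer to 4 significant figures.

Species balance: V dC/dt = Q(C_in − C) ⇒ τ = V/Q = 21.9487 min.
C(t) = C_in + (C₀ − C_in) e^(−t/τ). Set C = 0.5928 and solve for t:
e^(−t/τ) = (C − C_in)/(C₀ − C_in) = (0.5928 − 0.3035)/(2.370 − 0.3035) = 0.139995
t = −τ ln(…) = 21.9487 × 1.96615 = 43.1544 min.

43.15 min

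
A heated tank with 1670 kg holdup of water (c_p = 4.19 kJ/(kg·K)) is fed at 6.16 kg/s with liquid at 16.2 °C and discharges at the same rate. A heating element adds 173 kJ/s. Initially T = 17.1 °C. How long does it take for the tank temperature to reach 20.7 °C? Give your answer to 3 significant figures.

263 s

M c_p dT/dt = ṁ c_p (T_in − T) + Q̇.
τ = M/ṁ = 271.10 s; T_ss = T_in + Q̇/(ṁ c_p) = 22.903 °C.
T(t) = T_ss + (T₀ − T_ss) e^(−t/τ). Set T = 20.7:
e^(−t/τ) = (20.7 − 22.903)/(17.1 − 22.903) = 0.37960
t = −271.10 · ln(0.37960) = 262.60 s.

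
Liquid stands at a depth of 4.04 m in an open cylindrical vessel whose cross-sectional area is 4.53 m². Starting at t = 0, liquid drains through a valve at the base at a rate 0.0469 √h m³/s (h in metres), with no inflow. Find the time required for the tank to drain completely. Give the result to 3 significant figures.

A dh/dt = −Q_out = −0.0469 √h.
This is separable: 2 d(√h)/dt = −0.0469/A, so √h = √h₀ − (0.0469/(2A)) t.
Set h = 0: 2√h₀ = (0.0469/A) t_empty ⇒ t_empty = 2A√h₀/0.0469.
t_empty = 2·4.53·√4.04/0.0469 = 9.0600·2.0100/0.0469 = 388.28 s.

388 s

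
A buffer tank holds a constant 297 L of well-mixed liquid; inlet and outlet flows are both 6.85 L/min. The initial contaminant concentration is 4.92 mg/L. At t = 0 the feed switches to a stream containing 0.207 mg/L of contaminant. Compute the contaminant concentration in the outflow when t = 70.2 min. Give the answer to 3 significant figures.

Mass balance on the solute (V constant): V dC/dt = Q(C_in − C).
So dC/dt = (C_in − C)/τ with τ = V/Q = 297/6.85 = 43.358 min.
This is linear first-order; C(t) = C_in + (C₀ − C_in) e^(−t/τ).
C(70.2) = 0.207 + (4.92 − 0.207)·e^(−70.2/43.358) = 0.207 + (4.7130)·0.19808 = 1.1405 mg/L.

1.14 mg/L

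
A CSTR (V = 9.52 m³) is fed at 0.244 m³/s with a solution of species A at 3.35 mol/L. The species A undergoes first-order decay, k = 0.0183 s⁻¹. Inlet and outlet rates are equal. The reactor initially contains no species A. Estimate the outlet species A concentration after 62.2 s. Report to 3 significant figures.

1.83 mol/L

Species balance: V dC/dt = Q C_in − Q C − k V C.
This is linear with rate a = Q/V + k = 0.043930 s⁻¹.
C_ss = Q C_in/(Q + kV) = 1.9545 mol/L; C(t) = C_ss + (C₀ − C_ss) e^(−a t).
C(62.2) = 1.9545 + (-1.9545)·e^(−0.043930·62.2) = 1.9545 + (-1.9545)·0.065059 = 1.8273 mol/L.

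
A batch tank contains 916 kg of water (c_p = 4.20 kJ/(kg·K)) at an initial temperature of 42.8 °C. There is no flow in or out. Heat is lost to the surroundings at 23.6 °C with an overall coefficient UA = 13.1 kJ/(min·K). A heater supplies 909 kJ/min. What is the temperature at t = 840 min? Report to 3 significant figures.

Heat balance on the well-mixed liquid: M c_p dT/dt = −UA(T − T_amb) + Q̇.
dT/dt = (T_ss − T)/τ with T_ss = T_amb + Q̇/UA = 23.6 + 909/13.1 = 92.989 °C, τ = M c_p/UA = 916·4.20/13.1 = 293.68 min.
T approaches T_ss exponentially: T(t) = T_ss + (T₀ − T_ss) e^(−t/τ).
T(840) = 92.989 + (-50.189)·0.057254 = 90.116 °C.

90.1 °C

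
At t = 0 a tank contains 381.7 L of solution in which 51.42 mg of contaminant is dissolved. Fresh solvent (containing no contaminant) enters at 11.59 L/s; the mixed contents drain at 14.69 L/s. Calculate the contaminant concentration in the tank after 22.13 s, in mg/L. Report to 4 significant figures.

Total volume: dV/dt = Q_in − Q_out = -3.10000 L/s, so V(t) = 381.7 − 3.10000 t and V(22.13) = 313.097 L.
Solute balance: dm/dt = 0 − Q_out C = −Q_out m/V(t).
dm/m = −Q_out dt/(V₀ − 3.10000 t); integrating gives ln(m/m₀) = −(Q_out/(Q_in−Q_out)) ln(V/V₀).
m = m₀ (V₀/V)^(Q_out/(Q_in−Q_out)) = 51.42 × (381.7/313.097)^(-4.73871) = 20.1094 mg.
C = m/V = 20.1094/313.097 = 0.0642272 mg/L.

0.06423 mg/L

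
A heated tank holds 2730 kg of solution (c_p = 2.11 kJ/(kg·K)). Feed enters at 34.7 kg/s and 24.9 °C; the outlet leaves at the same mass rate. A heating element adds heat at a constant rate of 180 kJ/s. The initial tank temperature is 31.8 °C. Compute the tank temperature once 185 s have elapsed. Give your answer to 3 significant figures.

M c_p dT/dt = ṁ c_p (T_in − T) + Q̇.
Rearrange: dT/dt = (T_ss − T)/τ with τ = M/ṁ = 78.674 s and T_ss = T_in + Q̇/(ṁ c_p) = 27.358 °C.
T approaches T_ss exponentially: T(t) = T_ss + (T₀ − T_ss) e^(−t/τ).
T(185) = 27.358 + (4.4416)·e^(−185/78.674) = 27.358 + (4.4416)·0.095230 = 27.781 °C.

27.8 °C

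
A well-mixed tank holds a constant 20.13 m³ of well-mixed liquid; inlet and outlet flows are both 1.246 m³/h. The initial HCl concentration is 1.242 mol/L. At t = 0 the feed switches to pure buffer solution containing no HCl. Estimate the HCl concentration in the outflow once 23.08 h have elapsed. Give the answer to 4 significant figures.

0.2976 mol/L

Mass balance on the solute (V constant): V dC/dt = Q(C_in − C).
Rewrite as dC/dt + C/τ = C_in/τ, τ = V/Q = 16.1557 h.
This is linear first-order; C(t) = C_in + (C₀ − C_in) e^(−t/τ).
C(23.08) = 0 + (1.242 − 0)·e^(−23.08/16.1557) = 0 + (1.24200)·0.239645 = 0.297639 mol/L.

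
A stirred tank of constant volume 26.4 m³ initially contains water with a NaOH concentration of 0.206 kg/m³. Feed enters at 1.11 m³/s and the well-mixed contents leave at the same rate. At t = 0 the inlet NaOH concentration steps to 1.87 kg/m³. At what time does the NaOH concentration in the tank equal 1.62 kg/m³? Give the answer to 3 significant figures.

45.1 s

Species balance: V dC/dt = Q(C_in − C) ⇒ τ = V/Q = 23.784 s.
C(t) = C_in + (C₀ − C_in) e^(−t/τ). Set C = 1.62 and solve for t:
e^(−t/τ) = (C − C_in)/(C₀ − C_in) = (1.62 − 1.87)/(0.206 − 1.87) = 0.15024
t = −τ ln(…) = 23.784 × 1.8955 = 45.083 s.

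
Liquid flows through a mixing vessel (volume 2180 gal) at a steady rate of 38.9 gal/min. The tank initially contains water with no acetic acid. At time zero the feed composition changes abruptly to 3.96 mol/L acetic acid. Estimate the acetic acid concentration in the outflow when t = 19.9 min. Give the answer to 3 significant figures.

Accumulation = in − out for the solute gives V dC/dt = Q(C_in − C).
So dC/dt = (C_in − C)/τ with τ = V/Q = 2180/38.9 = 56.041 min.
Solution: C(t) = C_in + (C₀ − C_in) e^(−t/τ).
C(19.9) = 3.96 + (0 − 3.96)·e^(−19.9/56.041) = 3.96 + (-3.9600)·0.70111 = 1.1836 mol/L.

1.18 mol/L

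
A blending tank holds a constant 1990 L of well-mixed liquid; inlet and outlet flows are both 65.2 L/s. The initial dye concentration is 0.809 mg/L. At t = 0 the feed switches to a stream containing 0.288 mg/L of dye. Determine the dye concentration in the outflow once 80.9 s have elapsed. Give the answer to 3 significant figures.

0.325 mg/L

Species balance on the tank: V dC/dt = Q(C_in − C).
So dC/dt = (C_in − C)/τ with τ = V/Q = 1990/65.2 = 30.521 s.
Solution: C(t) = C_in + (C₀ − C_in) e^(−t/τ).
C(80.9) = 0.288 + (0.809 − 0.288)·e^(−80.9/30.521) = 0.288 + (0.52100)·0.070609 = 0.32479 mg/L.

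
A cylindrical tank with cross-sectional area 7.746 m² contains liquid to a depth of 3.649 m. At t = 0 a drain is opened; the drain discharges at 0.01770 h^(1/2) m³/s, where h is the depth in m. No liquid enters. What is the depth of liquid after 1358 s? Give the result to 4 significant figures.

0.1287 m

With no inflow, A dh/dt = −0.01770 √h.
Separate and integrate: 2(√h − √h₀) = −(0.01770/A) t.
√h = √3.649 − 0.01770·1358/(2·7.746) = 1.91024 − 1.55155 = 0.358686.
h = 0.358686² = 0.128656 m.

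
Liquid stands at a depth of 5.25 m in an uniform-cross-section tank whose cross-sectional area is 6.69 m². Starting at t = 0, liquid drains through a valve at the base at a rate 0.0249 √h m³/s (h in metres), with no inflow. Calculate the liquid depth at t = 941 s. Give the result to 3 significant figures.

0.292 m

A dh/dt = −Q_out = −0.0249 √h.
This is separable: 2 d(√h)/dt = −0.0249/A, so √h = √h₀ − (0.0249/(2A)) t.
√h = √5.25 − 0.0249·941/(2·6.69) = 2.2913 − 1.7512 = 0.54010.
h = 0.54010² = 0.29171 m.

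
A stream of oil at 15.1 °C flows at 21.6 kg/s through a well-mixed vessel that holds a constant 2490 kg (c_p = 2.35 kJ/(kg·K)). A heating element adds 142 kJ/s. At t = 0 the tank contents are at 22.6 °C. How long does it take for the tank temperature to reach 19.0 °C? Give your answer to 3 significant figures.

Heat balance on the well-mixed liquid: M c_p dT/dt = ṁ c_p (T_in − T) + 142.
τ = M/ṁ = 115.28 s; T_ss = T_in + Q̇/(ṁ c_p) = 17.897 °C.
T(t) = T_ss + (T₀ − T_ss) e^(−t/τ). Set T = 19.0:
e^(−t/τ) = (19.0 − 17.897)/(22.6 − 17.897) = 0.23445
t = −115.28 · ln(0.23445) = 167.21 s.

167 s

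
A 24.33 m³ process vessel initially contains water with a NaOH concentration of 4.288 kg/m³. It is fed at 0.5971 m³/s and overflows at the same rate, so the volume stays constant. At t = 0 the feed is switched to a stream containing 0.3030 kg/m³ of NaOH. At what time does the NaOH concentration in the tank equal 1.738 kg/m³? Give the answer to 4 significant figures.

41.62 s

Accumulation = in − out for the solute gives V dC/dt = Q(C_in − C), so τ = V/Q = 40.7469 s.
C(t) = C_in + (C₀ − C_in) e^(−t/τ). Set C = 1.738 and solve for t:
e^(−t/τ) = (C − C_in)/(C₀ − C_in) = (1.738 − 0.3030)/(4.288 − 0.3030) = 0.360100
t = −τ ln(…) = 40.7469 × 1.02137 = 41.6178 s.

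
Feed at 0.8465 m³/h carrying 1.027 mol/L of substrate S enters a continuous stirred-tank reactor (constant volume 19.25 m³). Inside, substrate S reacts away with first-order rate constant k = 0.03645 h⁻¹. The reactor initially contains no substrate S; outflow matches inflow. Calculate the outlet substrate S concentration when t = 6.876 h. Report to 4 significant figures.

Accumulation = in − out − consumed: V dC/dt = Q C_in − Q C − k V C.
This is linear with rate a = Q/V + k = 0.0804240 h⁻¹.
C_ss = Q C_in/(Q + kV) = 0.561540 mol/L; C(t) = C_ss + (C₀ − C_ss) e^(−a t).
C(6.876) = 0.561540 + (-0.561540)·e^(−0.0804240·6.876) = 0.561540 + (-0.561540)·0.575224 = 0.238529 mol/L.

0.2385 mol/L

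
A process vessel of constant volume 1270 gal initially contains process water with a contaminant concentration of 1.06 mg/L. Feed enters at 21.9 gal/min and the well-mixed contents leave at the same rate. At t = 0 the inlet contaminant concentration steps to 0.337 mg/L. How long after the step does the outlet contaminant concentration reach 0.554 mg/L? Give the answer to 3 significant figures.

69.8 min

Mass balance on the solute (V constant): V dC/dt = Q(C_in − C), so τ = V/Q = 57.991 min.
C(t) = C_in + (C₀ − C_in) e^(−t/τ). Set C = 0.554 and solve for t:
e^(−t/τ) = (C − C_in)/(C₀ − C_in) = (0.554 − 0.337)/(1.06 − 0.337) = 0.30014
t = −τ ln(…) = 57.991 × 1.2035 = 69.793 min.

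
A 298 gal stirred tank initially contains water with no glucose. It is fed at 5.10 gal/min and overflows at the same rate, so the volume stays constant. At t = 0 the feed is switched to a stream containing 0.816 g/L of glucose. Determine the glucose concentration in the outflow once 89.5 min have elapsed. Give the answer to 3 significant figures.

0.640 g/L

Transient balance on the dissolved component: V dC/dt = Q(C_in − C).
Rewrite as dC/dt + C/τ = C_in/τ, τ = V/Q = 58.431 min.
Integrating: C(t) = C_in + (C₀ − C_in) e^(−t/τ).
C(89.5) = 0.816 + (0 − 0.816)·e^(−89.5/58.431) = 0.816 + (-0.81600)·0.21617 = 0.63961 g/L.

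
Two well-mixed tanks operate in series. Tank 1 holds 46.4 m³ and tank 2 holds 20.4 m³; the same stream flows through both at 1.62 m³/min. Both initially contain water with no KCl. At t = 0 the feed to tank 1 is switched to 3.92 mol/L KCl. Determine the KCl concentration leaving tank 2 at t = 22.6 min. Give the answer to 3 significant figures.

1.25 mol/L

Species balance on tank i: dCᵢ/dt = (Cᵢ₋₁ − Cᵢ)/τᵢ with τᵢ = Vᵢ/Q.
τ₁ = 46.4/1.62 = 28.642 min; τ₂ = 20.4/1.62 = 12.593 min.
Solving the cascade with C₁(0)=C₂(0)=0 gives C₂(t) = C_in[1 − (τ₁ e^(−t/τ₁) − τ₂ e^(−t/τ₂))/(τ₁ − τ₂)].
At t = 22.6: e^(−t/τ₁) = 0.45428, e^(−t/τ₂) = 0.16618.
C₂ = 3.92·[1 − (28.642·0.45428 − 12.593·0.16618)/(16.049)] = 3.92·0.31968 = 1.2531 mol/L.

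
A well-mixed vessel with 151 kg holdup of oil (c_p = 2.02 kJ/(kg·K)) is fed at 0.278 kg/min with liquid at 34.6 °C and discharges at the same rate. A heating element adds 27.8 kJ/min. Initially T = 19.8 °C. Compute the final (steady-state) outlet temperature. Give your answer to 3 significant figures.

Unsteady energy balance on the tank contents: M c_p dT/dt = ṁ c_p (T_in − T) + 27.8.
At steady state dT/dt = 0 ⇒ T_ss = T_in + Q̇/(ṁ c_p) = 34.6 + 27.8/(0.278·2.02) = 84.105 °C.

84.1 °C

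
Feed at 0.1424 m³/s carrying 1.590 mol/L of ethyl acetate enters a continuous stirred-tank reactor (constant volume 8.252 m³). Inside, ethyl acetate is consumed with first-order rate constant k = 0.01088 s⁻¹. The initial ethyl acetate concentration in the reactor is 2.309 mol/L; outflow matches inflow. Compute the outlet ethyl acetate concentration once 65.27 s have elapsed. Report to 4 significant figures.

V dC/dt = Q(C_in − C) − k V C.
This is linear with rate a = Q/V + k = 0.0281364 s⁻¹.
C_ss = Q C_in/(Q + kV) = 0.975167 mol/L; C(t) = C_ss + (C₀ − C_ss) e^(−a t).
C(65.27) = 0.975167 + (1.33383)·e^(−0.0281364·65.27) = 0.975167 + (1.33383)·0.159380 = 1.18775 mol/L.

1.188 mol/L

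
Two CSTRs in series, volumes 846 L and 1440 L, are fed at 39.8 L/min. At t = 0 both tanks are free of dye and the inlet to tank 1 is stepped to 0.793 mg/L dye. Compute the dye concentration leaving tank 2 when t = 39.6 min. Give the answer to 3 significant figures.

0.325 mg/L

Time constants: τᵢ = Vᵢ/Q for each well-mixed tank.
τ₁ = 846/39.8 = 21.256 min; τ₂ = 1440/39.8 = 36.181 min.
Tank 1: C₁ = C_in(1 − e^(−t/τ₁)). Tank 2 (τ₁ ≠ τ₂): C₂ = C_in[1 − (τ₁ e^(−t/τ₁) − τ₂ e^(−t/τ₂))/(τ₁ − τ₂)].
At t = 39.6: e^(−t/τ₁) = 0.15521, e^(−t/τ₂) = 0.33471.
C₂ = 0.793·[1 − (21.256·0.15521 − 36.181·0.33471)/(-14.925)] = 0.793·0.40965 = 0.32485 mg/L.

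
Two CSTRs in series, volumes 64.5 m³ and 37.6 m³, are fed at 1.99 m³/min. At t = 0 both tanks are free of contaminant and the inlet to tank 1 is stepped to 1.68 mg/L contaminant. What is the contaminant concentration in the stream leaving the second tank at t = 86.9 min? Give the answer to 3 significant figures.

1.43 mg/L

Species balance on tank i: dCᵢ/dt = (Cᵢ₋₁ − Cᵢ)/τᵢ with τᵢ = Vᵢ/Q.
τ₁ = 64.5/1.99 = 32.412 min; τ₂ = 37.6/1.99 = 18.894 min.
Tank 1: C₁ = C_in(1 − e^(−t/τ₁)). Tank 2 (τ₁ ≠ τ₂): C₂ = C_in[1 − (τ₁ e^(−t/τ₁) − τ₂ e^(−t/τ₂))/(τ₁ − τ₂)].
At t = 86.9: e^(−t/τ₁) = 0.068488, e^(−t/τ₂) = 0.010060.
C₂ = 1.68·[1 − (32.412·0.068488 − 18.894·0.010060)/(13.518)] = 1.68·0.84984 = 1.4277 mg/L.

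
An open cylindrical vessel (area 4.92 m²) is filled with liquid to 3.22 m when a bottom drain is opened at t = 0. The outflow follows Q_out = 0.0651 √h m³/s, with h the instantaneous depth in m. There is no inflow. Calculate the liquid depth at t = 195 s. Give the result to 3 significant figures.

With no inflow, A dh/dt = −0.0651 √h.
This is separable: 2 d(√h)/dt = −0.0651/A, so √h = √h₀ − (0.0651/(2A)) t.
√h = √3.22 − 0.0651·195/(2·4.92) = 1.7944 − 1.2901 = 0.50434.
h = 0.50434² = 0.25436 m.

0.254 m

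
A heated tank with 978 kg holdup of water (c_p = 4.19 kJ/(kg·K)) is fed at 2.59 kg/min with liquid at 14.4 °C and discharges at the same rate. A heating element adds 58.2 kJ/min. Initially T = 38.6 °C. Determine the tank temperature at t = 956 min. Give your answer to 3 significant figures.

21.3 °C

Heat balance on the well-mixed liquid: M c_p dT/dt = ṁ c_p (T_in − T) + 58.2.
Rearrange: dT/dt = (T_ss − T)/τ with τ = M/ṁ = 377.61 min and T_ss = T_in + Q̇/(ṁ c_p) = 19.763 °C.
This is linear first-order; T(t) = T_ss + (T₀ − T_ss) e^(−t/τ).
T(956) = 19.763 + (18.837)·e^(−956/377.61) = 19.763 + (18.837)·0.079521 = 21.261 °C.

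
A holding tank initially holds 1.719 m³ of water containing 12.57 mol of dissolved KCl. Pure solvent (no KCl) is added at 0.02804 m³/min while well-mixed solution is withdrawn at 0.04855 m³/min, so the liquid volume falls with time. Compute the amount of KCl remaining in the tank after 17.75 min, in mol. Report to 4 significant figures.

7.156 mol

Let m(t) be the amount of KCl. Volume: V(t) = V₀ + (Q_in − Q_out) t = 1.719 − 0.0205100 t; V(17.75) = 1.35495 m³.
Species balance (pure solvent in): dm/dt = −Q_out · m/V(t).
dm/m = −Q_out dt/(V₀ − 0.0205100 t); integrating gives ln(m/m₀) = −(Q_out/(Q_in−Q_out)) ln(V/V₀).
m = m₀ (V₀/V)^(Q_out/(Q_in−Q_out)) = 12.57 × (1.719/1.35495)^(-2.36714) = 7.15622 mol.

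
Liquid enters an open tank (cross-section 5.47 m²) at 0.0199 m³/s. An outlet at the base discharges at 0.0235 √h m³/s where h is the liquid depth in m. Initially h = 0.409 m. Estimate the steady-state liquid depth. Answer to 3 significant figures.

Level balance: A dh/dt = 0.0199 − 0.0235 √h. Setting dh/dt = 0:
Q_in = 0.0235 √h_ss ⇒ √h_ss = 0.0199/0.0235 = 0.84681.
h_ss = 0.84681² = 0.71708 m. (Since h₀ = 0.409 m < h_ss, the level will rise toward this value.)

0.717 m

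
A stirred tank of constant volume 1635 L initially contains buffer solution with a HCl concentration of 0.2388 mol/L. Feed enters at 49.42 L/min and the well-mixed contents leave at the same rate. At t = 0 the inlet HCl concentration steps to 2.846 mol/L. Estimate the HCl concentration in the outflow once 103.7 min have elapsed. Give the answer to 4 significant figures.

2.733 mol/L

Mass balance on the solute (V constant): V dC/dt = Q(C_in − C).
Time constant τ = V/Q = 1635/49.42 = 33.0838 min.
C approaches C_in exponentially: C(t) = C_in + (C₀ − C_in) e^(−t/τ).
C(103.7) = 2.846 + (0.2388 − 2.846)·e^(−103.7/33.0838) = 2.846 + (-2.60720)·0.0435229 = 2.73253 mol/L.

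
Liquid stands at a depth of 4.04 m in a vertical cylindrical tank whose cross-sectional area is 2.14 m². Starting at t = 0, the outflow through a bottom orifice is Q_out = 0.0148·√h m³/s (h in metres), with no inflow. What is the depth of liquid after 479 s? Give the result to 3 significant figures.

With no inflow, A dh/dt = −0.0148 √h.
Separate and integrate: 2(√h − √h₀) = −(0.0148/A) t.
√h = √4.04 − 0.0148·479/(2·2.14) = 2.0100 − 1.6564 = 0.35362.
h = 0.35362² = 0.12505 m.

0.125 m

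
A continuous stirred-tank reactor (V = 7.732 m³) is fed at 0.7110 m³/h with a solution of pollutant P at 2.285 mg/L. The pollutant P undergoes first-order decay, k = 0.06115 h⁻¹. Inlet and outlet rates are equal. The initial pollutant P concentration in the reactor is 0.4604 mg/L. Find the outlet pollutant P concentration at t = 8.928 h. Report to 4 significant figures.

Accumulation = in − out − consumed: V dC/dt = Q C_in − Q C − k V C.
This is linear with rate a = Q/V + k = 0.153106 h⁻¹.
C_ss = Q C_in/(Q + kV) = 1.37238 mg/L; C(t) = C_ss + (C₀ − C_ss) e^(−a t).
C(8.928) = 1.37238 + (-0.911976)·e^(−0.153106·8.928) = 1.37238 + (-0.911976)·0.254889 = 1.13992 mg/L.

1.140 mg/L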